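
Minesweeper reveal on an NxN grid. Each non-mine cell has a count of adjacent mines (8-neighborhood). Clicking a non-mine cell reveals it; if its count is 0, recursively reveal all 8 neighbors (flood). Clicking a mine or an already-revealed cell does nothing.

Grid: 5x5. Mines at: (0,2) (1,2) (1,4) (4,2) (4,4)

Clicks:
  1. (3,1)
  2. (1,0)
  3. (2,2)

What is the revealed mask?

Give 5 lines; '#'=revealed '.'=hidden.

Answer: ##...
##...
###..
##...
##...

Derivation:
Click 1 (3,1) count=1: revealed 1 new [(3,1)] -> total=1
Click 2 (1,0) count=0: revealed 9 new [(0,0) (0,1) (1,0) (1,1) (2,0) (2,1) (3,0) (4,0) (4,1)] -> total=10
Click 3 (2,2) count=1: revealed 1 new [(2,2)] -> total=11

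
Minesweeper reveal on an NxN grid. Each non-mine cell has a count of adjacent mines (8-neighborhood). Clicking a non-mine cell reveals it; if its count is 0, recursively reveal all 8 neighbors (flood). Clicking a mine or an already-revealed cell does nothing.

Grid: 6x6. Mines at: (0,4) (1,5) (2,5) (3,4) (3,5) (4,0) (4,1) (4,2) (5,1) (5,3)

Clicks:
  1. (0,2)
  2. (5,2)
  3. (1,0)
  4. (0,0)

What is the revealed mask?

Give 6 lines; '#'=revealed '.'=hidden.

Click 1 (0,2) count=0: revealed 16 new [(0,0) (0,1) (0,2) (0,3) (1,0) (1,1) (1,2) (1,3) (2,0) (2,1) (2,2) (2,3) (3,0) (3,1) (3,2) (3,3)] -> total=16
Click 2 (5,2) count=4: revealed 1 new [(5,2)] -> total=17
Click 3 (1,0) count=0: revealed 0 new [(none)] -> total=17
Click 4 (0,0) count=0: revealed 0 new [(none)] -> total=17

Answer: ####..
####..
####..
####..
......
..#...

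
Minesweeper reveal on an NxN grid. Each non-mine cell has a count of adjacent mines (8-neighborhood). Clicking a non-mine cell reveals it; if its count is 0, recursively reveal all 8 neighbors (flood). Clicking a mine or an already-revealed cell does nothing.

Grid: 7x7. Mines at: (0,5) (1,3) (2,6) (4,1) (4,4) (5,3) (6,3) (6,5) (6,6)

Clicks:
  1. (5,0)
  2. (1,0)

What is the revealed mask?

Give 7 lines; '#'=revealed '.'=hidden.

Click 1 (5,0) count=1: revealed 1 new [(5,0)] -> total=1
Click 2 (1,0) count=0: revealed 12 new [(0,0) (0,1) (0,2) (1,0) (1,1) (1,2) (2,0) (2,1) (2,2) (3,0) (3,1) (3,2)] -> total=13

Answer: ###....
###....
###....
###....
.......
#......
.......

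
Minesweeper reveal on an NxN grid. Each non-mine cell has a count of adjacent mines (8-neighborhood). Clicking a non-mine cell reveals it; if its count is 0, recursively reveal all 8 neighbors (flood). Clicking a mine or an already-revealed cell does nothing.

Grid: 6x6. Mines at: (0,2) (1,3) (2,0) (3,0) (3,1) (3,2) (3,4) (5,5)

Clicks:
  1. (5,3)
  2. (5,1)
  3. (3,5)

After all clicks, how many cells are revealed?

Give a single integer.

Answer: 11

Derivation:
Click 1 (5,3) count=0: revealed 10 new [(4,0) (4,1) (4,2) (4,3) (4,4) (5,0) (5,1) (5,2) (5,3) (5,4)] -> total=10
Click 2 (5,1) count=0: revealed 0 new [(none)] -> total=10
Click 3 (3,5) count=1: revealed 1 new [(3,5)] -> total=11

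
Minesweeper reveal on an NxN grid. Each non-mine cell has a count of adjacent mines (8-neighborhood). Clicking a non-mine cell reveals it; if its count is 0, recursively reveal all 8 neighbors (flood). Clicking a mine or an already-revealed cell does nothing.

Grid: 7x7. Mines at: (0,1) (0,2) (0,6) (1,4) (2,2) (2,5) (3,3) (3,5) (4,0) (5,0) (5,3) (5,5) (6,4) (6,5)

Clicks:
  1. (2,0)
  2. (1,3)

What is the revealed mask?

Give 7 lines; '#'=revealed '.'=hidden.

Click 1 (2,0) count=0: revealed 6 new [(1,0) (1,1) (2,0) (2,1) (3,0) (3,1)] -> total=6
Click 2 (1,3) count=3: revealed 1 new [(1,3)] -> total=7

Answer: .......
##.#...
##.....
##.....
.......
.......
.......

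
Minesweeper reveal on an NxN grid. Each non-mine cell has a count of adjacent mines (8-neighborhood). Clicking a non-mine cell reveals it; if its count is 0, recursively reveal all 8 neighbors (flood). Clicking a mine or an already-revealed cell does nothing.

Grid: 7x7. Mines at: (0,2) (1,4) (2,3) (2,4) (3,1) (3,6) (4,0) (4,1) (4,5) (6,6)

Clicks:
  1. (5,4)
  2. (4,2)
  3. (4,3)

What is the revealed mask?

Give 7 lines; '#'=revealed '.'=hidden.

Answer: .......
.......
.......
..###..
..###..
######.
######.

Derivation:
Click 1 (5,4) count=1: revealed 1 new [(5,4)] -> total=1
Click 2 (4,2) count=2: revealed 1 new [(4,2)] -> total=2
Click 3 (4,3) count=0: revealed 16 new [(3,2) (3,3) (3,4) (4,3) (4,4) (5,0) (5,1) (5,2) (5,3) (5,5) (6,0) (6,1) (6,2) (6,3) (6,4) (6,5)] -> total=18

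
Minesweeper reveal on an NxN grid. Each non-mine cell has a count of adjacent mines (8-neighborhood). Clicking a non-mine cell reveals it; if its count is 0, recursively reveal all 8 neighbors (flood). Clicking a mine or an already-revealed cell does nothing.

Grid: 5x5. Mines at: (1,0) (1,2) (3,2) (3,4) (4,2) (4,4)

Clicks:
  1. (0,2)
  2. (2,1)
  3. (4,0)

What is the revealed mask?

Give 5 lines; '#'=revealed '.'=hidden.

Answer: ..#..
.....
##...
##...
##...

Derivation:
Click 1 (0,2) count=1: revealed 1 new [(0,2)] -> total=1
Click 2 (2,1) count=3: revealed 1 new [(2,1)] -> total=2
Click 3 (4,0) count=0: revealed 5 new [(2,0) (3,0) (3,1) (4,0) (4,1)] -> total=7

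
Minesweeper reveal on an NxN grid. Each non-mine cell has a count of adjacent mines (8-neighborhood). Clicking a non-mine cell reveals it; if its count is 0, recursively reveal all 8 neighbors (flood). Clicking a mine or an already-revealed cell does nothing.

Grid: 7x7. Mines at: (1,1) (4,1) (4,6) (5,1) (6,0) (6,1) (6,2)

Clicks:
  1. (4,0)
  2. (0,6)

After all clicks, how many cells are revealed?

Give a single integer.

Answer: 34

Derivation:
Click 1 (4,0) count=2: revealed 1 new [(4,0)] -> total=1
Click 2 (0,6) count=0: revealed 33 new [(0,2) (0,3) (0,4) (0,5) (0,6) (1,2) (1,3) (1,4) (1,5) (1,6) (2,2) (2,3) (2,4) (2,5) (2,6) (3,2) (3,3) (3,4) (3,5) (3,6) (4,2) (4,3) (4,4) (4,5) (5,2) (5,3) (5,4) (5,5) (5,6) (6,3) (6,4) (6,5) (6,6)] -> total=34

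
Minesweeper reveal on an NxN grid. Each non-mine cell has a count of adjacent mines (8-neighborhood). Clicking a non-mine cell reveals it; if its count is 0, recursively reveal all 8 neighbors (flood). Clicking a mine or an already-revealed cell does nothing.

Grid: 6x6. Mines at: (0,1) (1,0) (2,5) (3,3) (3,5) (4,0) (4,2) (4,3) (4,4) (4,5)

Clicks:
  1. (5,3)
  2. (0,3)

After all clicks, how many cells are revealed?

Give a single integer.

Answer: 12

Derivation:
Click 1 (5,3) count=3: revealed 1 new [(5,3)] -> total=1
Click 2 (0,3) count=0: revealed 11 new [(0,2) (0,3) (0,4) (0,5) (1,2) (1,3) (1,4) (1,5) (2,2) (2,3) (2,4)] -> total=12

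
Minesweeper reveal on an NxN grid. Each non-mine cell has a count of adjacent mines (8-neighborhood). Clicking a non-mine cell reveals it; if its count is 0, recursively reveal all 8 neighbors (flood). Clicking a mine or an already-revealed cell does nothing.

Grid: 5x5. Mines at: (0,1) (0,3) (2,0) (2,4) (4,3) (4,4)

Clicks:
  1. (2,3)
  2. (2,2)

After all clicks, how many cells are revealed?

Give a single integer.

Click 1 (2,3) count=1: revealed 1 new [(2,3)] -> total=1
Click 2 (2,2) count=0: revealed 8 new [(1,1) (1,2) (1,3) (2,1) (2,2) (3,1) (3,2) (3,3)] -> total=9

Answer: 9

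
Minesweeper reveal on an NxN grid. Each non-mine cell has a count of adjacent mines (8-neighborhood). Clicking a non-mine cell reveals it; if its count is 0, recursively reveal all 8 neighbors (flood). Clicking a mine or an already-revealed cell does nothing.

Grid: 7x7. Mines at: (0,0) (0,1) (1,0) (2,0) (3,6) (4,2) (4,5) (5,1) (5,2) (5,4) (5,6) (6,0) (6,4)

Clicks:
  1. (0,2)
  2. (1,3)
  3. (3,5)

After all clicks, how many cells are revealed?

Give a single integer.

Answer: 22

Derivation:
Click 1 (0,2) count=1: revealed 1 new [(0,2)] -> total=1
Click 2 (1,3) count=0: revealed 21 new [(0,3) (0,4) (0,5) (0,6) (1,1) (1,2) (1,3) (1,4) (1,5) (1,6) (2,1) (2,2) (2,3) (2,4) (2,5) (2,6) (3,1) (3,2) (3,3) (3,4) (3,5)] -> total=22
Click 3 (3,5) count=2: revealed 0 new [(none)] -> total=22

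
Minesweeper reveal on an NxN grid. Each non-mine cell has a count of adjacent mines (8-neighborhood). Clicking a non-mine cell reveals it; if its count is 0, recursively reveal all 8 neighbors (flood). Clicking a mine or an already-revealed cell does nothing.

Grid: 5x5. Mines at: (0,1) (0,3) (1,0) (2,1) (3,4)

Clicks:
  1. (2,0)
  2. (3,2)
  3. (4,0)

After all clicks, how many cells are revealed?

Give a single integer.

Click 1 (2,0) count=2: revealed 1 new [(2,0)] -> total=1
Click 2 (3,2) count=1: revealed 1 new [(3,2)] -> total=2
Click 3 (4,0) count=0: revealed 7 new [(3,0) (3,1) (3,3) (4,0) (4,1) (4,2) (4,3)] -> total=9

Answer: 9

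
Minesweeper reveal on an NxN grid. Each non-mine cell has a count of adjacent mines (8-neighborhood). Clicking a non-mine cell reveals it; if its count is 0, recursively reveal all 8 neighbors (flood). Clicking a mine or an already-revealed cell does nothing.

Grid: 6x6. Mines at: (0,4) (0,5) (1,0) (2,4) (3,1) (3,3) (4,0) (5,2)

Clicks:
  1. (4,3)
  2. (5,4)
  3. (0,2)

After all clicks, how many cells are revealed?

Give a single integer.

Answer: 17

Derivation:
Click 1 (4,3) count=2: revealed 1 new [(4,3)] -> total=1
Click 2 (5,4) count=0: revealed 7 new [(3,4) (3,5) (4,4) (4,5) (5,3) (5,4) (5,5)] -> total=8
Click 3 (0,2) count=0: revealed 9 new [(0,1) (0,2) (0,3) (1,1) (1,2) (1,3) (2,1) (2,2) (2,3)] -> total=17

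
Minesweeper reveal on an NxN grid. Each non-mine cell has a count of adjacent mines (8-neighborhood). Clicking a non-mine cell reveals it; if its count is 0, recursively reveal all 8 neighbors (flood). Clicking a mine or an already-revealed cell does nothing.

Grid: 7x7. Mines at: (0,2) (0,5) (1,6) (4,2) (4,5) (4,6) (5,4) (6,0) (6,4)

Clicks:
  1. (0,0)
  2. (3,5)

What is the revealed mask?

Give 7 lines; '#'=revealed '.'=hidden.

Click 1 (0,0) count=0: revealed 24 new [(0,0) (0,1) (1,0) (1,1) (1,2) (1,3) (1,4) (1,5) (2,0) (2,1) (2,2) (2,3) (2,4) (2,5) (3,0) (3,1) (3,2) (3,3) (3,4) (3,5) (4,0) (4,1) (5,0) (5,1)] -> total=24
Click 2 (3,5) count=2: revealed 0 new [(none)] -> total=24

Answer: ##.....
######.
######.
######.
##.....
##.....
.......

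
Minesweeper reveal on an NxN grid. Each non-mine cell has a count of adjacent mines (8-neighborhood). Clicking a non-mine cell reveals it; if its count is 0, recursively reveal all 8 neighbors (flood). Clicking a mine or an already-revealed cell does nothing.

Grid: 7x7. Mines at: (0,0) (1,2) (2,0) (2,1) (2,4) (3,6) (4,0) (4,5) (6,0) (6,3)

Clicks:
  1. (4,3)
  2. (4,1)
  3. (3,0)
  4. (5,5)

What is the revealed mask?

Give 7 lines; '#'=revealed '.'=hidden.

Click 1 (4,3) count=0: revealed 12 new [(3,1) (3,2) (3,3) (3,4) (4,1) (4,2) (4,3) (4,4) (5,1) (5,2) (5,3) (5,4)] -> total=12
Click 2 (4,1) count=1: revealed 0 new [(none)] -> total=12
Click 3 (3,0) count=3: revealed 1 new [(3,0)] -> total=13
Click 4 (5,5) count=1: revealed 1 new [(5,5)] -> total=14

Answer: .......
.......
.......
#####..
.####..
.#####.
.......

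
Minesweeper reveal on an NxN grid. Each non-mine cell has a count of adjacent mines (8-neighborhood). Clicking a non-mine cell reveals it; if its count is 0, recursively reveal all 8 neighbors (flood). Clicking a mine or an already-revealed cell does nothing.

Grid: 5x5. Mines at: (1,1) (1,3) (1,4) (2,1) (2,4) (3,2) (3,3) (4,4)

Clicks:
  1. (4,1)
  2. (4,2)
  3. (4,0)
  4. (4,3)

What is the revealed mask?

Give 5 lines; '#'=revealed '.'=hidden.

Answer: .....
.....
.....
##...
####.

Derivation:
Click 1 (4,1) count=1: revealed 1 new [(4,1)] -> total=1
Click 2 (4,2) count=2: revealed 1 new [(4,2)] -> total=2
Click 3 (4,0) count=0: revealed 3 new [(3,0) (3,1) (4,0)] -> total=5
Click 4 (4,3) count=3: revealed 1 new [(4,3)] -> total=6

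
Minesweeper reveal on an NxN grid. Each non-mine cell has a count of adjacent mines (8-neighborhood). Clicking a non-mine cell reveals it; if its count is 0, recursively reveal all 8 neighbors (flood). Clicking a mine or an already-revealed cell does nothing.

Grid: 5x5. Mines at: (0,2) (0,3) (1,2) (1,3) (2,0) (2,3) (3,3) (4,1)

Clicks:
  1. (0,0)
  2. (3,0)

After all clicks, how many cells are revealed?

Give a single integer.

Answer: 5

Derivation:
Click 1 (0,0) count=0: revealed 4 new [(0,0) (0,1) (1,0) (1,1)] -> total=4
Click 2 (3,0) count=2: revealed 1 new [(3,0)] -> total=5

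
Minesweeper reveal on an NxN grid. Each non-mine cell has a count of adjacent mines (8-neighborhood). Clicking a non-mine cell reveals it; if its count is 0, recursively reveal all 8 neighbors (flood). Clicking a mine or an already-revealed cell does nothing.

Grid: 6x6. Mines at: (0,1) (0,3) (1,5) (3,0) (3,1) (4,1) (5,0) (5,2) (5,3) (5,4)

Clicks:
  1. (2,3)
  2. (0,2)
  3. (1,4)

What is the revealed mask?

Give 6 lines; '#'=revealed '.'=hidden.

Answer: ..#...
..###.
..####
..####
..####
......

Derivation:
Click 1 (2,3) count=0: revealed 15 new [(1,2) (1,3) (1,4) (2,2) (2,3) (2,4) (2,5) (3,2) (3,3) (3,4) (3,5) (4,2) (4,3) (4,4) (4,5)] -> total=15
Click 2 (0,2) count=2: revealed 1 new [(0,2)] -> total=16
Click 3 (1,4) count=2: revealed 0 new [(none)] -> total=16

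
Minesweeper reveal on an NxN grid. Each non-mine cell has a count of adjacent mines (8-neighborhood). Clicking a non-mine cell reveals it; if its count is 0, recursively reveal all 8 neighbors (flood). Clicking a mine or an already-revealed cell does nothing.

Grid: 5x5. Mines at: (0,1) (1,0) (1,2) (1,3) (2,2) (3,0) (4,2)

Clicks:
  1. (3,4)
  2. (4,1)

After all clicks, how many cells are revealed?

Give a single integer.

Click 1 (3,4) count=0: revealed 6 new [(2,3) (2,4) (3,3) (3,4) (4,3) (4,4)] -> total=6
Click 2 (4,1) count=2: revealed 1 new [(4,1)] -> total=7

Answer: 7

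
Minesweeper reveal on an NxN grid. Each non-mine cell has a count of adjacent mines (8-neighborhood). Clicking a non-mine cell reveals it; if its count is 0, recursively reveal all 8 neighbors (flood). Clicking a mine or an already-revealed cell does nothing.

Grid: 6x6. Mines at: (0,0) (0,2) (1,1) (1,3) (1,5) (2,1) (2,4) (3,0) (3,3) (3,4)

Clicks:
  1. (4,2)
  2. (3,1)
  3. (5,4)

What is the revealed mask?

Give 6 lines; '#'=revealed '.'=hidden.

Click 1 (4,2) count=1: revealed 1 new [(4,2)] -> total=1
Click 2 (3,1) count=2: revealed 1 new [(3,1)] -> total=2
Click 3 (5,4) count=0: revealed 11 new [(4,0) (4,1) (4,3) (4,4) (4,5) (5,0) (5,1) (5,2) (5,3) (5,4) (5,5)] -> total=13

Answer: ......
......
......
.#....
######
######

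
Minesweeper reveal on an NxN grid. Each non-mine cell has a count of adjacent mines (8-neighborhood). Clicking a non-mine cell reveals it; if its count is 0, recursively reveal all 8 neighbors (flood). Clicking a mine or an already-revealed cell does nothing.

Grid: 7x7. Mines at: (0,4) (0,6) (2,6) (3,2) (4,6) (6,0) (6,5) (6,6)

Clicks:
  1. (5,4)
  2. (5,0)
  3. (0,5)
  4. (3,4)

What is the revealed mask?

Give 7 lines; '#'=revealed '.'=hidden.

Click 1 (5,4) count=1: revealed 1 new [(5,4)] -> total=1
Click 2 (5,0) count=1: revealed 1 new [(5,0)] -> total=2
Click 3 (0,5) count=2: revealed 1 new [(0,5)] -> total=3
Click 4 (3,4) count=0: revealed 22 new [(1,3) (1,4) (1,5) (2,3) (2,4) (2,5) (3,3) (3,4) (3,5) (4,1) (4,2) (4,3) (4,4) (4,5) (5,1) (5,2) (5,3) (5,5) (6,1) (6,2) (6,3) (6,4)] -> total=25

Answer: .....#.
...###.
...###.
...###.
.#####.
######.
.####..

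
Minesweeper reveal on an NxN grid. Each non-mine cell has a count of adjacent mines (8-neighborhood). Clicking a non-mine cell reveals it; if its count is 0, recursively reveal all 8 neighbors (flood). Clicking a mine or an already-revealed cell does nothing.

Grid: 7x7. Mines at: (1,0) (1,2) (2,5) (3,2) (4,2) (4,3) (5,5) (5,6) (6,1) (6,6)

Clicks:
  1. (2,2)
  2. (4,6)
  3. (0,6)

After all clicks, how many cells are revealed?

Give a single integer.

Click 1 (2,2) count=2: revealed 1 new [(2,2)] -> total=1
Click 2 (4,6) count=2: revealed 1 new [(4,6)] -> total=2
Click 3 (0,6) count=0: revealed 8 new [(0,3) (0,4) (0,5) (0,6) (1,3) (1,4) (1,5) (1,6)] -> total=10

Answer: 10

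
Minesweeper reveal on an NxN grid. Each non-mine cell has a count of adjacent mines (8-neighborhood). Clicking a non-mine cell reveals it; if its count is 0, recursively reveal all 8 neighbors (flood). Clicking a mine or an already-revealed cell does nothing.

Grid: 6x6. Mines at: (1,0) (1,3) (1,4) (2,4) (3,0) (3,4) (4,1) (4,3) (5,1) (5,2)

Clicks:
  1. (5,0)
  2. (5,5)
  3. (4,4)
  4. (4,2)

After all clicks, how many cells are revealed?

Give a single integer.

Click 1 (5,0) count=2: revealed 1 new [(5,0)] -> total=1
Click 2 (5,5) count=0: revealed 4 new [(4,4) (4,5) (5,4) (5,5)] -> total=5
Click 3 (4,4) count=2: revealed 0 new [(none)] -> total=5
Click 4 (4,2) count=4: revealed 1 new [(4,2)] -> total=6

Answer: 6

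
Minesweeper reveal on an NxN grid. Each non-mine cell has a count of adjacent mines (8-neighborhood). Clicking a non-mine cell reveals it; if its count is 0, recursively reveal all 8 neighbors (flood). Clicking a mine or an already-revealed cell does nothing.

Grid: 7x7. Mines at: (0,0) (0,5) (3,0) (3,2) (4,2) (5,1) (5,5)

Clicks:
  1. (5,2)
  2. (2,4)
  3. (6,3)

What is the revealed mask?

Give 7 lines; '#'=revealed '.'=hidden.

Answer: .####..
.######
.######
...####
...####
..###..
..###..

Derivation:
Click 1 (5,2) count=2: revealed 1 new [(5,2)] -> total=1
Click 2 (2,4) count=0: revealed 24 new [(0,1) (0,2) (0,3) (0,4) (1,1) (1,2) (1,3) (1,4) (1,5) (1,6) (2,1) (2,2) (2,3) (2,4) (2,5) (2,6) (3,3) (3,4) (3,5) (3,6) (4,3) (4,4) (4,5) (4,6)] -> total=25
Click 3 (6,3) count=0: revealed 5 new [(5,3) (5,4) (6,2) (6,3) (6,4)] -> total=30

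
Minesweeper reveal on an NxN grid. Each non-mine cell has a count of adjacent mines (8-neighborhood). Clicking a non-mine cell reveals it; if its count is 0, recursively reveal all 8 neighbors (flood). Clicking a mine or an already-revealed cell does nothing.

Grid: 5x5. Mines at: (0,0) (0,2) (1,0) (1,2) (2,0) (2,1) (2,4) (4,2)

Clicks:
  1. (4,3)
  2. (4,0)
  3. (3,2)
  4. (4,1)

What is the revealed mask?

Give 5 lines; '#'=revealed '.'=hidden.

Answer: .....
.....
.....
###..
##.#.

Derivation:
Click 1 (4,3) count=1: revealed 1 new [(4,3)] -> total=1
Click 2 (4,0) count=0: revealed 4 new [(3,0) (3,1) (4,0) (4,1)] -> total=5
Click 3 (3,2) count=2: revealed 1 new [(3,2)] -> total=6
Click 4 (4,1) count=1: revealed 0 new [(none)] -> total=6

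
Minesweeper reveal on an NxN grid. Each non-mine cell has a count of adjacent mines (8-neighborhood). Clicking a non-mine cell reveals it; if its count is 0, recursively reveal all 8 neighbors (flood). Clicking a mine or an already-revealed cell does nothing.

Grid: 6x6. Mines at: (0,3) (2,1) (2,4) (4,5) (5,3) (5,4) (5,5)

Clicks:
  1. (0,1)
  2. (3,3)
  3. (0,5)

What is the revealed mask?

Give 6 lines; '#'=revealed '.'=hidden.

Answer: ###.##
###.##
......
...#..
......
......

Derivation:
Click 1 (0,1) count=0: revealed 6 new [(0,0) (0,1) (0,2) (1,0) (1,1) (1,2)] -> total=6
Click 2 (3,3) count=1: revealed 1 new [(3,3)] -> total=7
Click 3 (0,5) count=0: revealed 4 new [(0,4) (0,5) (1,4) (1,5)] -> total=11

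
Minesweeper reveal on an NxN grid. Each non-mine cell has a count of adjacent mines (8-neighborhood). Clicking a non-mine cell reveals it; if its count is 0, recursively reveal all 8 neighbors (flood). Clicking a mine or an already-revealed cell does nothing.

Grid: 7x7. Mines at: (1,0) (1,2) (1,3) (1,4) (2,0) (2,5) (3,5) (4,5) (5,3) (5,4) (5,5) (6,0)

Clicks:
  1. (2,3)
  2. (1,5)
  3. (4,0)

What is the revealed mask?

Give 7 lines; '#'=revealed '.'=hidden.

Answer: .......
.....#.
.####..
#####..
#####..
###....
.......

Derivation:
Click 1 (2,3) count=3: revealed 1 new [(2,3)] -> total=1
Click 2 (1,5) count=2: revealed 1 new [(1,5)] -> total=2
Click 3 (4,0) count=0: revealed 16 new [(2,1) (2,2) (2,4) (3,0) (3,1) (3,2) (3,3) (3,4) (4,0) (4,1) (4,2) (4,3) (4,4) (5,0) (5,1) (5,2)] -> total=18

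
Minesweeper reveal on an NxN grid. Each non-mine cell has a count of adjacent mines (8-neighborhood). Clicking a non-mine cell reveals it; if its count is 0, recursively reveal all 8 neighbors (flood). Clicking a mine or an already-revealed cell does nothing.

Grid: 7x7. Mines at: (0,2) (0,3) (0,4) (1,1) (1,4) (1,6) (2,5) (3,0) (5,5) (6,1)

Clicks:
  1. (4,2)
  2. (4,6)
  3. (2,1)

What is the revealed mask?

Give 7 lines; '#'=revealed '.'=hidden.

Answer: .......
.......
.####..
.####..
.####.#
.####..
..###..

Derivation:
Click 1 (4,2) count=0: revealed 19 new [(2,1) (2,2) (2,3) (2,4) (3,1) (3,2) (3,3) (3,4) (4,1) (4,2) (4,3) (4,4) (5,1) (5,2) (5,3) (5,4) (6,2) (6,3) (6,4)] -> total=19
Click 2 (4,6) count=1: revealed 1 new [(4,6)] -> total=20
Click 3 (2,1) count=2: revealed 0 new [(none)] -> total=20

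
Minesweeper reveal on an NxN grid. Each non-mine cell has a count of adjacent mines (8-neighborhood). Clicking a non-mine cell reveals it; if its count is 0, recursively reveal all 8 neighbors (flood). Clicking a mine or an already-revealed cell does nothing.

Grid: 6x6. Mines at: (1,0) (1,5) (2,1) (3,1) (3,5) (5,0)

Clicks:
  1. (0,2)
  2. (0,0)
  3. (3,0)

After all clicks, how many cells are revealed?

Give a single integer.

Answer: 26

Derivation:
Click 1 (0,2) count=0: revealed 24 new [(0,1) (0,2) (0,3) (0,4) (1,1) (1,2) (1,3) (1,4) (2,2) (2,3) (2,4) (3,2) (3,3) (3,4) (4,1) (4,2) (4,3) (4,4) (4,5) (5,1) (5,2) (5,3) (5,4) (5,5)] -> total=24
Click 2 (0,0) count=1: revealed 1 new [(0,0)] -> total=25
Click 3 (3,0) count=2: revealed 1 new [(3,0)] -> total=26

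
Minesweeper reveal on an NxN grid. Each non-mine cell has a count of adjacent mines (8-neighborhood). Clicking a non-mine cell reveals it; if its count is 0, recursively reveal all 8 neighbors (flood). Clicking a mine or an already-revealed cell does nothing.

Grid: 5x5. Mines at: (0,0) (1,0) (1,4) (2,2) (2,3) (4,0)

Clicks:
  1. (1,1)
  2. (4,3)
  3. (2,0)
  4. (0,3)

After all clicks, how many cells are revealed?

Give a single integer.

Answer: 11

Derivation:
Click 1 (1,1) count=3: revealed 1 new [(1,1)] -> total=1
Click 2 (4,3) count=0: revealed 8 new [(3,1) (3,2) (3,3) (3,4) (4,1) (4,2) (4,3) (4,4)] -> total=9
Click 3 (2,0) count=1: revealed 1 new [(2,0)] -> total=10
Click 4 (0,3) count=1: revealed 1 new [(0,3)] -> total=11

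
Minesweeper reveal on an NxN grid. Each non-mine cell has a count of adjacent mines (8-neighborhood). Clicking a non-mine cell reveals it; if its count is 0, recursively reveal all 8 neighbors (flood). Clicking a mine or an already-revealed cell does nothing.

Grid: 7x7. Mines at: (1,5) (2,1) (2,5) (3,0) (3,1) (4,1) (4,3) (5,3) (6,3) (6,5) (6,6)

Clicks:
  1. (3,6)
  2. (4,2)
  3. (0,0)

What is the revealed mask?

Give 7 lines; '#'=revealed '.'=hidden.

Answer: #####..
#####..
..###..
..###.#
..#....
.......
.......

Derivation:
Click 1 (3,6) count=1: revealed 1 new [(3,6)] -> total=1
Click 2 (4,2) count=4: revealed 1 new [(4,2)] -> total=2
Click 3 (0,0) count=0: revealed 16 new [(0,0) (0,1) (0,2) (0,3) (0,4) (1,0) (1,1) (1,2) (1,3) (1,4) (2,2) (2,3) (2,4) (3,2) (3,3) (3,4)] -> total=18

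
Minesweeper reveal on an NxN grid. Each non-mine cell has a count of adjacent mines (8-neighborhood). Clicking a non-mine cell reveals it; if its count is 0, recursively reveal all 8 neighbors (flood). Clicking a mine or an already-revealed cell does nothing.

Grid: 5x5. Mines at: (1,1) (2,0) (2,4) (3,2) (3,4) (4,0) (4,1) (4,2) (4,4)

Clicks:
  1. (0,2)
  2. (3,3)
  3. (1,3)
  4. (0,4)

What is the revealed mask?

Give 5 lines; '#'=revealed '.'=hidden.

Answer: ..###
..###
.....
...#.
.....

Derivation:
Click 1 (0,2) count=1: revealed 1 new [(0,2)] -> total=1
Click 2 (3,3) count=5: revealed 1 new [(3,3)] -> total=2
Click 3 (1,3) count=1: revealed 1 new [(1,3)] -> total=3
Click 4 (0,4) count=0: revealed 4 new [(0,3) (0,4) (1,2) (1,4)] -> total=7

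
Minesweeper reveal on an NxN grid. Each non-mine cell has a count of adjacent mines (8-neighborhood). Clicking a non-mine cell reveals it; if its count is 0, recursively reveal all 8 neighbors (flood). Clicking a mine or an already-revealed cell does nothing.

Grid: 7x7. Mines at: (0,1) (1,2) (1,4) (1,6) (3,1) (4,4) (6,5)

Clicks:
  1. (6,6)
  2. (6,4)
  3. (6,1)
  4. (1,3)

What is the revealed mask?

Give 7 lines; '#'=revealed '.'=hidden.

Click 1 (6,6) count=1: revealed 1 new [(6,6)] -> total=1
Click 2 (6,4) count=1: revealed 1 new [(6,4)] -> total=2
Click 3 (6,1) count=0: revealed 13 new [(4,0) (4,1) (4,2) (4,3) (5,0) (5,1) (5,2) (5,3) (5,4) (6,0) (6,1) (6,2) (6,3)] -> total=15
Click 4 (1,3) count=2: revealed 1 new [(1,3)] -> total=16

Answer: .......
...#...
.......
.......
####...
#####..
#####.#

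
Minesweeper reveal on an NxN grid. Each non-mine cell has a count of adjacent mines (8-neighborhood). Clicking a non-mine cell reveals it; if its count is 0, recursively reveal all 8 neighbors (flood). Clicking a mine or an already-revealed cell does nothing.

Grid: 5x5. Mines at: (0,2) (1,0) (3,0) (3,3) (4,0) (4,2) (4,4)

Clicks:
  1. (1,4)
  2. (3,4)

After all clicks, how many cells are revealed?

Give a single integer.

Click 1 (1,4) count=0: revealed 6 new [(0,3) (0,4) (1,3) (1,4) (2,3) (2,4)] -> total=6
Click 2 (3,4) count=2: revealed 1 new [(3,4)] -> total=7

Answer: 7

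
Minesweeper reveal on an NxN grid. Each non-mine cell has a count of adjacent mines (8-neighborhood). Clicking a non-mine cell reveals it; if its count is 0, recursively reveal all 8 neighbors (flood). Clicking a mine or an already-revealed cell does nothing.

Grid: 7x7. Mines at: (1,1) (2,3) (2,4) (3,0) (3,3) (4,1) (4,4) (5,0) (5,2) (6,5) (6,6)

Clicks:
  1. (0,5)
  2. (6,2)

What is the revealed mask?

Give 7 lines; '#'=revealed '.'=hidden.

Answer: ..#####
..#####
.....##
.....##
.....##
.....##
..#....

Derivation:
Click 1 (0,5) count=0: revealed 18 new [(0,2) (0,3) (0,4) (0,5) (0,6) (1,2) (1,3) (1,4) (1,5) (1,6) (2,5) (2,6) (3,5) (3,6) (4,5) (4,6) (5,5) (5,6)] -> total=18
Click 2 (6,2) count=1: revealed 1 new [(6,2)] -> total=19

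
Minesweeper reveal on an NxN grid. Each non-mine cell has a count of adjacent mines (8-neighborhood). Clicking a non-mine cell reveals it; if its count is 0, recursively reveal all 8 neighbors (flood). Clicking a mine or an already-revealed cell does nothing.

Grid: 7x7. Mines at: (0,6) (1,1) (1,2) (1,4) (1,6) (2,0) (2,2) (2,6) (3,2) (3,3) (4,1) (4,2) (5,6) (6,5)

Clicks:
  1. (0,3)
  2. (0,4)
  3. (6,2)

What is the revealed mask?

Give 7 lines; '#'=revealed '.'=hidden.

Click 1 (0,3) count=2: revealed 1 new [(0,3)] -> total=1
Click 2 (0,4) count=1: revealed 1 new [(0,4)] -> total=2
Click 3 (6,2) count=0: revealed 10 new [(5,0) (5,1) (5,2) (5,3) (5,4) (6,0) (6,1) (6,2) (6,3) (6,4)] -> total=12

Answer: ...##..
.......
.......
.......
.......
#####..
#####..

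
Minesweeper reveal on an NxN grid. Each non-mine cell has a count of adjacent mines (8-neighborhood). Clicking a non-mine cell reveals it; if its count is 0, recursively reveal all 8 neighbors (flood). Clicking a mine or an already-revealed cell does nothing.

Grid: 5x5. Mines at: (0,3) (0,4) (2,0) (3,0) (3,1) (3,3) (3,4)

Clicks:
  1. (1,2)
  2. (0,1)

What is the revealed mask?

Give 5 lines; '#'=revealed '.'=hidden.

Click 1 (1,2) count=1: revealed 1 new [(1,2)] -> total=1
Click 2 (0,1) count=0: revealed 5 new [(0,0) (0,1) (0,2) (1,0) (1,1)] -> total=6

Answer: ###..
###..
.....
.....
.....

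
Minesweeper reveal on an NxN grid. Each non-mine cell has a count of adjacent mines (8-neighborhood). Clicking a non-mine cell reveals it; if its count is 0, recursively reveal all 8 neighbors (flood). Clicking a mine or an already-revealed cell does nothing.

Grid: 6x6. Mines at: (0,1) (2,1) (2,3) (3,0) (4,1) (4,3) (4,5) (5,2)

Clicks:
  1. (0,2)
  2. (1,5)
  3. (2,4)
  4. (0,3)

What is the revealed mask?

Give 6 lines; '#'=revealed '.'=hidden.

Answer: ..####
..####
....##
....##
......
......

Derivation:
Click 1 (0,2) count=1: revealed 1 new [(0,2)] -> total=1
Click 2 (1,5) count=0: revealed 11 new [(0,3) (0,4) (0,5) (1,2) (1,3) (1,4) (1,5) (2,4) (2,5) (3,4) (3,5)] -> total=12
Click 3 (2,4) count=1: revealed 0 new [(none)] -> total=12
Click 4 (0,3) count=0: revealed 0 new [(none)] -> total=12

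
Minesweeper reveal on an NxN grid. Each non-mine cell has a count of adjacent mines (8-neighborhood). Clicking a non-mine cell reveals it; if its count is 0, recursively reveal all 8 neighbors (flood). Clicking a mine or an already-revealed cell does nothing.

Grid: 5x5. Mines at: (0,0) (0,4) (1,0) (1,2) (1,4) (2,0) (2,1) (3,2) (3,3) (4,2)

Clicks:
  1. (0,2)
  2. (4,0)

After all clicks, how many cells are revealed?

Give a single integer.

Answer: 5

Derivation:
Click 1 (0,2) count=1: revealed 1 new [(0,2)] -> total=1
Click 2 (4,0) count=0: revealed 4 new [(3,0) (3,1) (4,0) (4,1)] -> total=5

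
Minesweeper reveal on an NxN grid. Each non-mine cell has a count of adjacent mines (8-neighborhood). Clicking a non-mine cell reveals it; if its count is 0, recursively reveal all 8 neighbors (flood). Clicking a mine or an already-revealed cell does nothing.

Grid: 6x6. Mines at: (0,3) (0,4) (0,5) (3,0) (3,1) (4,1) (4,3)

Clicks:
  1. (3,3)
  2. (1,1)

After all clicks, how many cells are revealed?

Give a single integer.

Click 1 (3,3) count=1: revealed 1 new [(3,3)] -> total=1
Click 2 (1,1) count=0: revealed 9 new [(0,0) (0,1) (0,2) (1,0) (1,1) (1,2) (2,0) (2,1) (2,2)] -> total=10

Answer: 10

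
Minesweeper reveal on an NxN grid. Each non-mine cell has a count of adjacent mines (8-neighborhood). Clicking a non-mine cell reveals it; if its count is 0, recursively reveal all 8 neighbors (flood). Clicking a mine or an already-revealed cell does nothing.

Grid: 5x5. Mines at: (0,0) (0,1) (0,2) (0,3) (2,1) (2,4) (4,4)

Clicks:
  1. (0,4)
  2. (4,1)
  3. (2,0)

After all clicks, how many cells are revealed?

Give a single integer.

Click 1 (0,4) count=1: revealed 1 new [(0,4)] -> total=1
Click 2 (4,1) count=0: revealed 8 new [(3,0) (3,1) (3,2) (3,3) (4,0) (4,1) (4,2) (4,3)] -> total=9
Click 3 (2,0) count=1: revealed 1 new [(2,0)] -> total=10

Answer: 10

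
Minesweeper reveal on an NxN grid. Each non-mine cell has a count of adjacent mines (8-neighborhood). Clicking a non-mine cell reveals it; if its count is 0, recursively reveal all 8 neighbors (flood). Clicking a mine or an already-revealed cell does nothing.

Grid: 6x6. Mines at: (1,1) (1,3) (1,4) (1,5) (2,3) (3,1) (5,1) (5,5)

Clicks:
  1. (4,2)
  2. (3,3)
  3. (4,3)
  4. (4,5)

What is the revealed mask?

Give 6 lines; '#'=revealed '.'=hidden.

Click 1 (4,2) count=2: revealed 1 new [(4,2)] -> total=1
Click 2 (3,3) count=1: revealed 1 new [(3,3)] -> total=2
Click 3 (4,3) count=0: revealed 7 new [(3,2) (3,4) (4,3) (4,4) (5,2) (5,3) (5,4)] -> total=9
Click 4 (4,5) count=1: revealed 1 new [(4,5)] -> total=10

Answer: ......
......
......
..###.
..####
..###.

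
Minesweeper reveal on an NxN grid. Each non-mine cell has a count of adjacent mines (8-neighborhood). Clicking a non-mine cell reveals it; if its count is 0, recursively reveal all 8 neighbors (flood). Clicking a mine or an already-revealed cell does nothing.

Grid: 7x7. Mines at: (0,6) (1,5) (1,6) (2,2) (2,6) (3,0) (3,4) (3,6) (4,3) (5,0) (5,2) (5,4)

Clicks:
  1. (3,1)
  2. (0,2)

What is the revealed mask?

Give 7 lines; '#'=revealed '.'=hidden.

Click 1 (3,1) count=2: revealed 1 new [(3,1)] -> total=1
Click 2 (0,2) count=0: revealed 12 new [(0,0) (0,1) (0,2) (0,3) (0,4) (1,0) (1,1) (1,2) (1,3) (1,4) (2,0) (2,1)] -> total=13

Answer: #####..
#####..
##.....
.#.....
.......
.......
.......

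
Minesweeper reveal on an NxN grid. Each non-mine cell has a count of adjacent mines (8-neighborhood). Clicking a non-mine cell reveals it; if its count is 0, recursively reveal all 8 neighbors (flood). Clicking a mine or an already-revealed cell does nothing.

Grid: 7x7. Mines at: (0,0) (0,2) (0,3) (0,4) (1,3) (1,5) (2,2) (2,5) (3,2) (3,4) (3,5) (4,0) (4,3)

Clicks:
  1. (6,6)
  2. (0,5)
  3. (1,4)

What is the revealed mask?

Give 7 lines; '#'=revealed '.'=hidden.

Answer: .....#.
....#..
.......
.......
....###
#######
#######

Derivation:
Click 1 (6,6) count=0: revealed 17 new [(4,4) (4,5) (4,6) (5,0) (5,1) (5,2) (5,3) (5,4) (5,5) (5,6) (6,0) (6,1) (6,2) (6,3) (6,4) (6,5) (6,6)] -> total=17
Click 2 (0,5) count=2: revealed 1 new [(0,5)] -> total=18
Click 3 (1,4) count=5: revealed 1 new [(1,4)] -> total=19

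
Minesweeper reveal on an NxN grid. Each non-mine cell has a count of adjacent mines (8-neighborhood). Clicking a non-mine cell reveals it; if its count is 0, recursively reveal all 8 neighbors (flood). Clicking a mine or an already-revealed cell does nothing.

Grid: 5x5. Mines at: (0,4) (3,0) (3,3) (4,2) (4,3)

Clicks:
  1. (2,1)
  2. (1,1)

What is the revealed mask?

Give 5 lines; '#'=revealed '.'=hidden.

Click 1 (2,1) count=1: revealed 1 new [(2,1)] -> total=1
Click 2 (1,1) count=0: revealed 11 new [(0,0) (0,1) (0,2) (0,3) (1,0) (1,1) (1,2) (1,3) (2,0) (2,2) (2,3)] -> total=12

Answer: ####.
####.
####.
.....
.....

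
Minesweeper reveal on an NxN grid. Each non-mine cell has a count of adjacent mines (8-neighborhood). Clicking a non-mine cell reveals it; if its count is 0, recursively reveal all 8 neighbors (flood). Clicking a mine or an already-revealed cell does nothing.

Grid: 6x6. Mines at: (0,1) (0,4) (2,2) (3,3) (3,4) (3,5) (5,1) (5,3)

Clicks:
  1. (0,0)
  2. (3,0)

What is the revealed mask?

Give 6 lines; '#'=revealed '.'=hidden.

Click 1 (0,0) count=1: revealed 1 new [(0,0)] -> total=1
Click 2 (3,0) count=0: revealed 8 new [(1,0) (1,1) (2,0) (2,1) (3,0) (3,1) (4,0) (4,1)] -> total=9

Answer: #.....
##....
##....
##....
##....
......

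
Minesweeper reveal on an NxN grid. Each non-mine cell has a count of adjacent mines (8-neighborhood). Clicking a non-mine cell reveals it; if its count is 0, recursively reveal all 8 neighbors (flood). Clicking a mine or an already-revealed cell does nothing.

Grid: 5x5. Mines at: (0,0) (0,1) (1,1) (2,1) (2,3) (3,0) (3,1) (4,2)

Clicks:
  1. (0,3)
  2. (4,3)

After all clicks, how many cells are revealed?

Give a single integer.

Answer: 7

Derivation:
Click 1 (0,3) count=0: revealed 6 new [(0,2) (0,3) (0,4) (1,2) (1,3) (1,4)] -> total=6
Click 2 (4,3) count=1: revealed 1 new [(4,3)] -> total=7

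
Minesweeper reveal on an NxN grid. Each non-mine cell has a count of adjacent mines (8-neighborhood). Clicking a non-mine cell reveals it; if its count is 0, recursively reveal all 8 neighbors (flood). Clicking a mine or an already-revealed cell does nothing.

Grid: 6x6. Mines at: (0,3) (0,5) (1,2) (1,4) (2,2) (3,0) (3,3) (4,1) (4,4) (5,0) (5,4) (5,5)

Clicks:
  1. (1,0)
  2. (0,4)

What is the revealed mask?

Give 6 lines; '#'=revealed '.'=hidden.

Click 1 (1,0) count=0: revealed 6 new [(0,0) (0,1) (1,0) (1,1) (2,0) (2,1)] -> total=6
Click 2 (0,4) count=3: revealed 1 new [(0,4)] -> total=7

Answer: ##..#.
##....
##....
......
......
......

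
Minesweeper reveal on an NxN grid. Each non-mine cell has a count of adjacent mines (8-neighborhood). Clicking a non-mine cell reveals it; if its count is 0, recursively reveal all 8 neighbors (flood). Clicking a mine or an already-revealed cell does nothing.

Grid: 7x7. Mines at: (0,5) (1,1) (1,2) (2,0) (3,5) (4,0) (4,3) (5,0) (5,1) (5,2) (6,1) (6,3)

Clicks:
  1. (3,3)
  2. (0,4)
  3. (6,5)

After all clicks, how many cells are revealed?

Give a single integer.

Click 1 (3,3) count=1: revealed 1 new [(3,3)] -> total=1
Click 2 (0,4) count=1: revealed 1 new [(0,4)] -> total=2
Click 3 (6,5) count=0: revealed 9 new [(4,4) (4,5) (4,6) (5,4) (5,5) (5,6) (6,4) (6,5) (6,6)] -> total=11

Answer: 11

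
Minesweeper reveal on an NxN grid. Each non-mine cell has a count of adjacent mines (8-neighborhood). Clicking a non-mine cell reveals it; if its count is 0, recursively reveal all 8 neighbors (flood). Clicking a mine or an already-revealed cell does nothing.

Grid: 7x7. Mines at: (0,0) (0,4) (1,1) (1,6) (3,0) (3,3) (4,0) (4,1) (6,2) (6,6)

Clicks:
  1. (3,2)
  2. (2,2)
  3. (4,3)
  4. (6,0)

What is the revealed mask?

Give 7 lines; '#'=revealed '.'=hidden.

Click 1 (3,2) count=2: revealed 1 new [(3,2)] -> total=1
Click 2 (2,2) count=2: revealed 1 new [(2,2)] -> total=2
Click 3 (4,3) count=1: revealed 1 new [(4,3)] -> total=3
Click 4 (6,0) count=0: revealed 4 new [(5,0) (5,1) (6,0) (6,1)] -> total=7

Answer: .......
.......
..#....
..#....
...#...
##.....
##.....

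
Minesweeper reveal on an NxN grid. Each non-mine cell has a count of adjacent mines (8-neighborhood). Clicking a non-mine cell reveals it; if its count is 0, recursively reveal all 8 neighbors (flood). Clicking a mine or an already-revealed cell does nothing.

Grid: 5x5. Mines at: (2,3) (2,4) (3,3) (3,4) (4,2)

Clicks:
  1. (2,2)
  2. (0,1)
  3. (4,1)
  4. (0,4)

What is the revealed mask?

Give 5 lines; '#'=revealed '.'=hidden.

Answer: #####
#####
###..
###..
##...

Derivation:
Click 1 (2,2) count=2: revealed 1 new [(2,2)] -> total=1
Click 2 (0,1) count=0: revealed 17 new [(0,0) (0,1) (0,2) (0,3) (0,4) (1,0) (1,1) (1,2) (1,3) (1,4) (2,0) (2,1) (3,0) (3,1) (3,2) (4,0) (4,1)] -> total=18
Click 3 (4,1) count=1: revealed 0 new [(none)] -> total=18
Click 4 (0,4) count=0: revealed 0 new [(none)] -> total=18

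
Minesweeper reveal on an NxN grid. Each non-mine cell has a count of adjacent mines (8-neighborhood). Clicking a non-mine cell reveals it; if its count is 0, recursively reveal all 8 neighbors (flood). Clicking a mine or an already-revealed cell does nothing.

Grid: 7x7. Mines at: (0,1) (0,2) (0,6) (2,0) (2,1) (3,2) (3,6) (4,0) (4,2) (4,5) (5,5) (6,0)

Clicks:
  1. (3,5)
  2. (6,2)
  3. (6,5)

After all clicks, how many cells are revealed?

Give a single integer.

Answer: 10

Derivation:
Click 1 (3,5) count=2: revealed 1 new [(3,5)] -> total=1
Click 2 (6,2) count=0: revealed 8 new [(5,1) (5,2) (5,3) (5,4) (6,1) (6,2) (6,3) (6,4)] -> total=9
Click 3 (6,5) count=1: revealed 1 new [(6,5)] -> total=10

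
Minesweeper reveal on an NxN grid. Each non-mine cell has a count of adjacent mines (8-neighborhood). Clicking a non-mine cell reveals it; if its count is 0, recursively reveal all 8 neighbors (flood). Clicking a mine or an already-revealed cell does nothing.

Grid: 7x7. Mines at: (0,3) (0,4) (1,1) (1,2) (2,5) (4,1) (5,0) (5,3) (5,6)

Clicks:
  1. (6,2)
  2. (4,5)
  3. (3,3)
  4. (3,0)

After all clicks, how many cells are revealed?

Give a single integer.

Answer: 12

Derivation:
Click 1 (6,2) count=1: revealed 1 new [(6,2)] -> total=1
Click 2 (4,5) count=1: revealed 1 new [(4,5)] -> total=2
Click 3 (3,3) count=0: revealed 9 new [(2,2) (2,3) (2,4) (3,2) (3,3) (3,4) (4,2) (4,3) (4,4)] -> total=11
Click 4 (3,0) count=1: revealed 1 new [(3,0)] -> total=12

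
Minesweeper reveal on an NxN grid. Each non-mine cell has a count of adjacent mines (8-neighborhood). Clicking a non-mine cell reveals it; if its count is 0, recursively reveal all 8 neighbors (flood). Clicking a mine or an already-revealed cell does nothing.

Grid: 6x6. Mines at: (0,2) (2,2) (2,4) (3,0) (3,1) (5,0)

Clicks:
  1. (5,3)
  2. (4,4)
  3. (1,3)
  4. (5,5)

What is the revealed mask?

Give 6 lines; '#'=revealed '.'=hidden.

Answer: ......
...#..
......
..####
.#####
.#####

Derivation:
Click 1 (5,3) count=0: revealed 14 new [(3,2) (3,3) (3,4) (3,5) (4,1) (4,2) (4,3) (4,4) (4,5) (5,1) (5,2) (5,3) (5,4) (5,5)] -> total=14
Click 2 (4,4) count=0: revealed 0 new [(none)] -> total=14
Click 3 (1,3) count=3: revealed 1 new [(1,3)] -> total=15
Click 4 (5,5) count=0: revealed 0 new [(none)] -> total=15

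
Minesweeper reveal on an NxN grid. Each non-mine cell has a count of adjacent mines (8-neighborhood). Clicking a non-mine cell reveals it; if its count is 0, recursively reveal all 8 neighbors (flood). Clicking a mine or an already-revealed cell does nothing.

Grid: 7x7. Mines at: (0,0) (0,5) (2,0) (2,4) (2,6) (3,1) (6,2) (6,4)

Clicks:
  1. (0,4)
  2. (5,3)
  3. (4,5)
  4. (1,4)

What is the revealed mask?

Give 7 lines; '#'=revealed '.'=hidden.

Click 1 (0,4) count=1: revealed 1 new [(0,4)] -> total=1
Click 2 (5,3) count=2: revealed 1 new [(5,3)] -> total=2
Click 3 (4,5) count=0: revealed 16 new [(3,2) (3,3) (3,4) (3,5) (3,6) (4,2) (4,3) (4,4) (4,5) (4,6) (5,2) (5,4) (5,5) (5,6) (6,5) (6,6)] -> total=18
Click 4 (1,4) count=2: revealed 1 new [(1,4)] -> total=19

Answer: ....#..
....#..
.......
..#####
..#####
..#####
.....##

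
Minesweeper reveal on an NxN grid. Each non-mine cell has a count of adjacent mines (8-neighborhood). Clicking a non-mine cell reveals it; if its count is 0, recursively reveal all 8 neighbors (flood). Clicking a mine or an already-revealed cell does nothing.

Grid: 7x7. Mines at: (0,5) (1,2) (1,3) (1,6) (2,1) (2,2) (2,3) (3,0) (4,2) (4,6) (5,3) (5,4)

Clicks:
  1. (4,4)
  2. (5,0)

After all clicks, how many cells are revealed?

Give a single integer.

Click 1 (4,4) count=2: revealed 1 new [(4,4)] -> total=1
Click 2 (5,0) count=0: revealed 8 new [(4,0) (4,1) (5,0) (5,1) (5,2) (6,0) (6,1) (6,2)] -> total=9

Answer: 9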